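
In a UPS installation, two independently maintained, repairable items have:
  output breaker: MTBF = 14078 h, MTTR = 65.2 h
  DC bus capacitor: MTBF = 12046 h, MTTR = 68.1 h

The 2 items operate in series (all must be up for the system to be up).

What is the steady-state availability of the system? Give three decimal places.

A(output breaker) = MTBF/(MTBF+MTTR) = 14078/(14078+65.2) = 0.995390
A(DC bus capacitor) = MTBF/(MTBF+MTTR) = 12046/(12046+68.1) = 0.994378
Series availability: 0.995390 × 0.994378 = 0.990

0.990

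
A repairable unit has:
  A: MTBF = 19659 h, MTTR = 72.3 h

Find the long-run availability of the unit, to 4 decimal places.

A(A) = MTBF/(MTBF+MTTR) = 19659/(19659+72.3) = 0.9963

0.9963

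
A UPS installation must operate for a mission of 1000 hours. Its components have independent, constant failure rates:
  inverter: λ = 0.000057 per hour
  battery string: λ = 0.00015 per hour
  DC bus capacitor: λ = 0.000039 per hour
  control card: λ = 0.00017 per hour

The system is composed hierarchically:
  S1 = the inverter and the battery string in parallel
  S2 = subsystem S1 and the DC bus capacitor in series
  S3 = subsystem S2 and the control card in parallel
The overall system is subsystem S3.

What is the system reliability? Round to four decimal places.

0.9929

R(inverter) = exp(−0.000057 × 1000) = 0.944594
R(battery string) = exp(−0.00015 × 1000) = 0.860708
R(DC bus capacitor) = exp(−0.000039 × 1000) = 0.961751
R(control card) = exp(−0.00017 × 1000) = 0.843665
Parallel (inverter and battery string): 1 − (1 − 0.944594)(1 − 0.860708) = 0.992282
Series ([0.992282] and DC bus capacitor): 0.992282 × 0.961751 = 0.954328
Parallel ([0.954328] and control card): 1 − (1 − 0.954328)(1 − 0.843665) = 0.9929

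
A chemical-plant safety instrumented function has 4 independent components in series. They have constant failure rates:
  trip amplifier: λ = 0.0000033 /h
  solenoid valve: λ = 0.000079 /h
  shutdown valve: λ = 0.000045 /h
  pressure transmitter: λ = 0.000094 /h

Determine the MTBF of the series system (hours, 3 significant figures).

4520

Series of exponential components: λ_sys = Σ λ_i
λ_sys = 0.0000033 + 0.000079 + 0.000045 + 0.000094 = 2.2130e-04 /h
MTBF = 1 / λ_sys = 4520 h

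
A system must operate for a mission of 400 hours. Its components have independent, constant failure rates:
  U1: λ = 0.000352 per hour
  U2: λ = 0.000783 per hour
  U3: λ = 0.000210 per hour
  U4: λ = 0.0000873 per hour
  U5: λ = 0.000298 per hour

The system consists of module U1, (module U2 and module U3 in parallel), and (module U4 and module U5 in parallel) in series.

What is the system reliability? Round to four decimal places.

0.8466

R(U1) = exp(−0.000352 × 400) = 0.868663
R(U2) = exp(−0.000783 × 400) = 0.731104
R(U3) = exp(−0.000210 × 400) = 0.919431
R(U4) = exp(−0.0000873 × 400) = 0.965683
R(U5) = exp(−0.000298 × 400) = 0.887630
Parallel (U2 and U3): 1 − (1 − 0.731104)(1 − 0.919431) = 0.978335
Parallel (U4 and U5): 1 − (1 − 0.965683)(1 − 0.887630) = 0.996144
Series (U1, [0.978335], and [0.996144]): 0.868663 × 0.978335 × 0.996144 = 0.8466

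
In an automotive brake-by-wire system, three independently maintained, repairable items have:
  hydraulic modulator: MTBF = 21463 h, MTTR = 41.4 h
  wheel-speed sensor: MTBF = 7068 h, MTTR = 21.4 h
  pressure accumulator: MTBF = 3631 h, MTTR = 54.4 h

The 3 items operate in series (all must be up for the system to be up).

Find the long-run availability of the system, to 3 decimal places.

A(hydraulic modulator) = MTBF/(MTBF+MTTR) = 21463/(21463+41.4) = 0.998075
A(wheel-speed sensor) = MTBF/(MTBF+MTTR) = 7068/(7068+21.4) = 0.996981
A(pressure accumulator) = MTBF/(MTBF+MTTR) = 3631/(3631+54.4) = 0.985239
Series availability: 0.998075 × 0.996981 × 0.985239 = 0.980

0.980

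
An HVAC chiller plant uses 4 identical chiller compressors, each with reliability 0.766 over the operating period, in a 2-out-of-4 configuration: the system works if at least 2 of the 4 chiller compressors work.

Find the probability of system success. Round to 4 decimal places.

0.9577

R = Σ_{i=2}^{4} C(4,i) p^i (1−p)^{4−i} with p = 0.766
C(4,2)·0.766^2·0.234^2 = 0.192770
C(4,3)·0.766^3·0.234^1 = 0.420690
C(4,4)·0.766^4·0.234^0 = 0.344283
Sum = 0.9577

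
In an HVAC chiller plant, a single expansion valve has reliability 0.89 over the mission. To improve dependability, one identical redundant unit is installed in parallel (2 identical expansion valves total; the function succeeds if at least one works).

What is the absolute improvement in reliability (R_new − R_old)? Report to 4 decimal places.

0.0979

R_before = 0.89
R_after = 1 − (1 − 0.89)^2 = 0.9879
ΔR = 0.9879 − 0.89 = 0.0979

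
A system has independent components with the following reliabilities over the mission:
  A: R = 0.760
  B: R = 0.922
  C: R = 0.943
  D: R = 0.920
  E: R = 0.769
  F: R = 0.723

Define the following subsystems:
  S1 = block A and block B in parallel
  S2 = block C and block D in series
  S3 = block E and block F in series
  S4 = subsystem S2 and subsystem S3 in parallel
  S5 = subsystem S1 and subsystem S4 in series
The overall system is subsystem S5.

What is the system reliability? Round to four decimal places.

0.9236

Parallel (A and B): 1 − (1 − 0.760000)(1 − 0.922000) = 0.981280
Series (C and D): 0.943000 × 0.920000 = 0.867560
Series (E and F): 0.769000 × 0.723000 = 0.555987
Parallel ([0.867560] and [0.555987]): 1 − (1 − 0.867560)(1 − 0.555987) = 0.941195
Series ([0.981280] and [0.941195]): 0.981280 × 0.941195 = 0.9236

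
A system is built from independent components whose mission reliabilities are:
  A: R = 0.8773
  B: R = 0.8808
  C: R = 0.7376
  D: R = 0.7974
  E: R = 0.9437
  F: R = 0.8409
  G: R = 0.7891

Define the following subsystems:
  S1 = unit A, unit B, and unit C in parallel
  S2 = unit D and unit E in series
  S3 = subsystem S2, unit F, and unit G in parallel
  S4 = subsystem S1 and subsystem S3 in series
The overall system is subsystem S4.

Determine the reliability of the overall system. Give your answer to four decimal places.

0.9879

Parallel (A, B, and C): 1 − (1 − 0.877300)(1 − 0.880800)(1 − 0.737600) = 0.996162
Series (D and E): 0.797400 × 0.943700 = 0.752506
Parallel ([0.752506], F, and G): 1 − (1 − 0.752506)(1 − 0.840900)(1 − 0.789100) = 0.991696
Series ([0.996162] and [0.991696]): 0.996162 × 0.991696 = 0.9879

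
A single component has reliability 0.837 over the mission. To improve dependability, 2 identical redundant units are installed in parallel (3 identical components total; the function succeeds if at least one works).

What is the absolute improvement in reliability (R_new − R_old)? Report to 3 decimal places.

R_before = 0.837
R_after = 1 − (1 − 0.837)^3 = 0.996
ΔR = 0.996 − 0.837 = 0.159

0.159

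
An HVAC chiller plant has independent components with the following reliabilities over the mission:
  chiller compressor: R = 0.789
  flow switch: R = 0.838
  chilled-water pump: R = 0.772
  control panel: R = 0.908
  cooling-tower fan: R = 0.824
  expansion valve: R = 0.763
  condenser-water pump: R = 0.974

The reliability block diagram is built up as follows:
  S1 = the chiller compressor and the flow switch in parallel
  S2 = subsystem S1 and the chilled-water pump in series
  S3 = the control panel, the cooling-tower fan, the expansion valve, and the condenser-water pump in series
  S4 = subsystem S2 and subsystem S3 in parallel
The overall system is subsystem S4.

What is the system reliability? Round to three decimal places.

Parallel (chiller compressor and flow switch): 1 − (1 − 0.78900)(1 − 0.83800) = 0.96582
Series ([0.96582] and chilled-water pump): 0.96582 × 0.77200 = 0.74561
Series (control panel, cooling-tower fan, expansion valve, and condenser-water pump): 0.90800 × 0.82400 × 0.76300 × 0.97400 = 0.55603
Parallel ([0.74561] and [0.55603]): 1 − (1 − 0.74561)(1 − 0.55603) = 0.887

0.887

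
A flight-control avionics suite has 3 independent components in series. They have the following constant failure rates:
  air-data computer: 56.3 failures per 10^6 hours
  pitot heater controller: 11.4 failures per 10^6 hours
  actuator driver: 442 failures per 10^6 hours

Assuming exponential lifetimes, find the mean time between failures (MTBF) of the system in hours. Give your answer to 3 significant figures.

1960

Series of exponential components: λ_sys = Σ λ_i
λ_sys = 0.0000563 + 0.0000114 + 0.000442 = 5.0970e-04 /h
MTBF = 1 / λ_sys = 1960 h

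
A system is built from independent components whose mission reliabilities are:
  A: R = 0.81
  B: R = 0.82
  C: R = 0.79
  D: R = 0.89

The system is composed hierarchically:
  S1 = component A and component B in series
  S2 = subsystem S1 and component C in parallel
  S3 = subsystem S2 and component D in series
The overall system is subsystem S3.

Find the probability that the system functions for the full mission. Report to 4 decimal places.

0.8272

Series (A and B): 0.810000 × 0.820000 = 0.664200
Parallel ([0.664200] and C): 1 − (1 − 0.664200)(1 − 0.790000) = 0.929482
Series ([0.929482] and D): 0.929482 × 0.890000 = 0.8272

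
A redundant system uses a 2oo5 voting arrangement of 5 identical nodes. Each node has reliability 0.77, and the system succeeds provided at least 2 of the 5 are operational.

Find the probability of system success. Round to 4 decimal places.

R = Σ_{i=2}^{5} C(5,i) p^i (1−p)^{5−i} with p = 0.77
C(5,2)·0.77^2·0.23^3 = 0.072138
C(5,3)·0.77^3·0.23^2 = 0.241506
C(5,4)·0.77^4·0.23^1 = 0.404260
C(5,5)·0.77^5·0.23^0 = 0.270678
Sum = 0.9886

0.9886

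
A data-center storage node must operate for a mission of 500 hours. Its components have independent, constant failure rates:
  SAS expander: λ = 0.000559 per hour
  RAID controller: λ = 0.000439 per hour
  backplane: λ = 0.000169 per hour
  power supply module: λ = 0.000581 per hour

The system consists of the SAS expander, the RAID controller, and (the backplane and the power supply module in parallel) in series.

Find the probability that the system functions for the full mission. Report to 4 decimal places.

R(SAS expander) = exp(−0.000559 × 500) = 0.756162
R(RAID controller) = exp(−0.000439 × 500) = 0.802920
R(backplane) = exp(−0.000169 × 500) = 0.918972
R(power supply module) = exp(−0.000581 × 500) = 0.747890
Parallel (backplane and power supply module): 1 − (1 − 0.918972)(1 − 0.747890) = 0.979572
Series (SAS expander, RAID controller, and [0.979572]): 0.756162 × 0.802920 × 0.979572 = 0.5947

0.5947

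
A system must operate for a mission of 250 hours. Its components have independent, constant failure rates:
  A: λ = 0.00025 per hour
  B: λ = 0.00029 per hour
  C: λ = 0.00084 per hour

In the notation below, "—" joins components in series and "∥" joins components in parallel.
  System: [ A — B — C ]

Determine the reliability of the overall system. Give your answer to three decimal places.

R(A) = exp(−0.00025 × 250) = 0.93941
R(B) = exp(−0.00029 × 250) = 0.93007
R(C) = exp(−0.00084 × 250) = 0.81058
Series (A, B, and C): 0.93941 × 0.93007 × 0.81058 = 0.708

0.708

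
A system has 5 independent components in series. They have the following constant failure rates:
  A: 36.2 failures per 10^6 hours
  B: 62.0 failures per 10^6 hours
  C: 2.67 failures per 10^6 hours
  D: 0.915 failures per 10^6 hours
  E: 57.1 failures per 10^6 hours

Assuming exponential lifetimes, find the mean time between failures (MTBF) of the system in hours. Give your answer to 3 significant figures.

Series of exponential components: λ_sys = Σ λ_i
λ_sys = 0.0000362 + 0.0000620 + 0.00000267 + 0.000000915 + 0.0000571 = 1.5888e-04 /h
MTBF = 1 / λ_sys = 6290 h

6290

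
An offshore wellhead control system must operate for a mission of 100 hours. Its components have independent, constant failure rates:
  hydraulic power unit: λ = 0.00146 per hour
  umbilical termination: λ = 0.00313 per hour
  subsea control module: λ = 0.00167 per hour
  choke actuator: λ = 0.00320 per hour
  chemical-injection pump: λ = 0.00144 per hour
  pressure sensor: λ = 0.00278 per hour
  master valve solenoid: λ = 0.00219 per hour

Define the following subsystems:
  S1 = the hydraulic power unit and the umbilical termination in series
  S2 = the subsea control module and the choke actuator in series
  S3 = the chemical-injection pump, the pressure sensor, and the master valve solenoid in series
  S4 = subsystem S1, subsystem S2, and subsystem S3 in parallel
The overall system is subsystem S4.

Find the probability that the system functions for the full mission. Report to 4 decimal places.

R(hydraulic power unit) = exp(−0.00146 × 100) = 0.864158
R(umbilical termination) = exp(−0.00313 × 100) = 0.731250
R(subsea control module) = exp(−0.00167 × 100) = 0.846200
R(choke actuator) = exp(−0.00320 × 100) = 0.726149
R(chemical-injection pump) = exp(−0.00144 × 100) = 0.865888
R(pressure sensor) = exp(−0.00278 × 100) = 0.757297
R(master valve solenoid) = exp(−0.00219 × 100) = 0.803322
Series (hydraulic power unit and umbilical termination): 0.864158 × 0.731250 = 0.631916
Series (subsea control module and choke actuator): 0.846200 × 0.726149 = 0.614467
Series (chemical-injection pump, pressure sensor, and master valve solenoid): 0.865888 × 0.757297 × 0.803322 = 0.526766
Parallel ([0.631916], [0.614467], and [0.526766]): 1 − (1 − 0.631916)(1 − 0.614467)(1 − 0.526766) = 0.9328

0.9328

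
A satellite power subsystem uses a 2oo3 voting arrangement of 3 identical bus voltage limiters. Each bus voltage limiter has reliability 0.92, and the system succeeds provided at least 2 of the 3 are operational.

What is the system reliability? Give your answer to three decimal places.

R = Σ_{i=2}^{3} C(3,i) p^i (1−p)^{3−i} with p = 0.92
C(3,2)·0.92^2·0.08^1 = 0.20314
C(3,3)·0.92^3·0.08^0 = 0.77869
Sum = 0.982

0.982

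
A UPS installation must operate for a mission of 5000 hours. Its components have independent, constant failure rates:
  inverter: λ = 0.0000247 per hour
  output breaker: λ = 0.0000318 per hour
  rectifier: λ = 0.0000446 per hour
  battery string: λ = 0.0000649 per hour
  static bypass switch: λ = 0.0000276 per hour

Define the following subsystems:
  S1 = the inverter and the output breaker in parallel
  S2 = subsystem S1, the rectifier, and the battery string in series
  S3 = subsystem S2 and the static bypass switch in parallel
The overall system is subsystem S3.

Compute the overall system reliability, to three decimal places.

0.944

R(inverter) = exp(−0.0000247 × 5000) = 0.88382
R(output breaker) = exp(−0.0000318 × 5000) = 0.85300
R(rectifier) = exp(−0.0000446 × 5000) = 0.80011
R(battery string) = exp(−0.0000649 × 5000) = 0.72289
R(static bypass switch) = exp(−0.0000276 × 5000) = 0.87110
Parallel (inverter and output breaker): 1 − (1 − 0.88382)(1 − 0.85300) = 0.98292
Series ([0.98292], rectifier, and battery string): 0.98292 × 0.80011 × 0.72289 = 0.56851
Parallel ([0.56851] and static bypass switch): 1 − (1 − 0.56851)(1 − 0.87110) = 0.944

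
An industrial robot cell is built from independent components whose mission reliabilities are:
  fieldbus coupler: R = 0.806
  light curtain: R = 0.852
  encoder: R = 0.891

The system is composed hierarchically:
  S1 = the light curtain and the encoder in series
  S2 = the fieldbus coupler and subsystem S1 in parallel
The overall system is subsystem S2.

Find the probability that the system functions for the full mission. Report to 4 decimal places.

Series (light curtain and encoder): 0.852000 × 0.891000 = 0.759132
Parallel (fieldbus coupler and [0.759132]): 1 − (1 − 0.806000)(1 − 0.759132) = 0.9533

0.9533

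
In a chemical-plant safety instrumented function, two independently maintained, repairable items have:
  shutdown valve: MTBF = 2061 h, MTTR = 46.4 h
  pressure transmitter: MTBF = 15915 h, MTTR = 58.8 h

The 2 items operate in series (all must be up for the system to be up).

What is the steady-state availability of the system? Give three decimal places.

A(shutdown valve) = MTBF/(MTBF+MTTR) = 2061/(2061+46.4) = 0.977982
A(pressure transmitter) = MTBF/(MTBF+MTTR) = 15915/(15915+58.8) = 0.996319
Series availability: 0.977982 × 0.996319 = 0.974

0.974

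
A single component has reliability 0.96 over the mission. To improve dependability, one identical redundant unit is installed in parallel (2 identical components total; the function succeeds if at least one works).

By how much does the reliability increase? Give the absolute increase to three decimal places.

0.038

R_before = 0.96
R_after = 1 − (1 − 0.96)^2 = 0.998
ΔR = 0.998 − 0.96 = 0.038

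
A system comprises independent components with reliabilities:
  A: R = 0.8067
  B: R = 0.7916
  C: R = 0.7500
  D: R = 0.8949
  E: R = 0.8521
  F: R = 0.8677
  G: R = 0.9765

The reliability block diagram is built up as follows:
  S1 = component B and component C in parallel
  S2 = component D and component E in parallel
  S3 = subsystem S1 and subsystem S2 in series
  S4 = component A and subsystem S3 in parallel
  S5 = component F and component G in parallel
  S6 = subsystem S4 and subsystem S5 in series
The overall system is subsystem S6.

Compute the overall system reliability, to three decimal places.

0.984

Parallel (B and C): 1 − (1 − 0.79160)(1 − 0.75000) = 0.94790
Parallel (D and E): 1 − (1 − 0.89490)(1 − 0.85210) = 0.98446
Series ([0.94790] and [0.98446]): 0.94790 × 0.98446 = 0.93317
Parallel (A and [0.93317]): 1 − (1 − 0.80670)(1 − 0.93317) = 0.98708
Parallel (F and G): 1 − (1 − 0.86770)(1 − 0.97650) = 0.99689
Series ([0.98708] and [0.99689]): 0.98708 × 0.99689 = 0.984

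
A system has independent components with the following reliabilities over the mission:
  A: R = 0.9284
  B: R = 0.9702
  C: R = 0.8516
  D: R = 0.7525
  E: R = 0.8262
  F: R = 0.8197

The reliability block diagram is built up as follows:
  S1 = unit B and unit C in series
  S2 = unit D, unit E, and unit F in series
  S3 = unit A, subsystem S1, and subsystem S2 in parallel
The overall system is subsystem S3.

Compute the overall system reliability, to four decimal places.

Series (B and C): 0.970200 × 0.851600 = 0.826222
Series (D, E, and F): 0.752500 × 0.826200 × 0.819700 = 0.509620
Parallel (A, [0.826222], and [0.509620]): 1 − (1 − 0.928400)(1 − 0.826222)(1 − 0.509620) = 0.9939

0.9939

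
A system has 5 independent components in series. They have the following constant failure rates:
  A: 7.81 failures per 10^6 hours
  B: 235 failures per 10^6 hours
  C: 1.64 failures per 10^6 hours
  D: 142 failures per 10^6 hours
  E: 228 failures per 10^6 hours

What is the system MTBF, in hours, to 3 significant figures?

1630

Series of exponential components: λ_sys = Σ λ_i
λ_sys = 0.00000781 + 0.000235 + 0.00000164 + 0.000142 + 0.000228 = 6.1445e-04 /h
MTBF = 1 / λ_sys = 1630 h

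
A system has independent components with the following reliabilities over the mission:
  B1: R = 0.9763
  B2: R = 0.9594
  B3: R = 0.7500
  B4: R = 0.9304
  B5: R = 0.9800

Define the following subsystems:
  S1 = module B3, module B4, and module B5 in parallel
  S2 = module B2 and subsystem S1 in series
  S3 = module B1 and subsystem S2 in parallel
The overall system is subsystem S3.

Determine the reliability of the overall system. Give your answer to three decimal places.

Parallel (B3, B4, and B5): 1 − (1 − 0.75000)(1 − 0.93040)(1 − 0.98000) = 0.99965
Series (B2 and [0.99965]): 0.95940 × 0.99965 = 0.95906
Parallel (B1 and [0.95906]): 1 − (1 − 0.97630)(1 − 0.95906) = 0.999

0.999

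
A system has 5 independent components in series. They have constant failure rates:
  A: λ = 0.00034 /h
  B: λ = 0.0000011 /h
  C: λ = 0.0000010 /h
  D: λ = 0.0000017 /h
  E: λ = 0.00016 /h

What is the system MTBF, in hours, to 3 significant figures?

1980

Series of exponential components: λ_sys = Σ λ_i
λ_sys = 0.00034 + 0.0000011 + 0.0000010 + 0.0000017 + 0.00016 = 5.0380e-04 /h
MTBF = 1 / λ_sys = 1980 h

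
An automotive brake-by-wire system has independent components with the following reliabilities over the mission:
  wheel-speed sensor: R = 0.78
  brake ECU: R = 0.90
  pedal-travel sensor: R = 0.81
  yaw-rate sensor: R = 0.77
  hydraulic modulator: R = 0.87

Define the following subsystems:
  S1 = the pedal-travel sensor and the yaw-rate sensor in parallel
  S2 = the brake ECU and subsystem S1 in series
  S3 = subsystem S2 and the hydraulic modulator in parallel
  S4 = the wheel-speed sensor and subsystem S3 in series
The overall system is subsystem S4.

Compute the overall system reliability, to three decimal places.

Parallel (pedal-travel sensor and yaw-rate sensor): 1 − (1 − 0.81000)(1 − 0.77000) = 0.95630
Series (brake ECU and [0.95630]): 0.90000 × 0.95630 = 0.86067
Parallel ([0.86067] and hydraulic modulator): 1 − (1 − 0.86067)(1 − 0.87000) = 0.98189
Series (wheel-speed sensor and [0.98189]): 0.78000 × 0.98189 = 0.766

0.766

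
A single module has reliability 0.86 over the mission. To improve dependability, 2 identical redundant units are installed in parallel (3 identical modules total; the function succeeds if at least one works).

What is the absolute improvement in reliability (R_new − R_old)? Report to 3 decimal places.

0.137

R_before = 0.86
R_after = 1 − (1 − 0.86)^3 = 0.997
ΔR = 0.997 − 0.86 = 0.137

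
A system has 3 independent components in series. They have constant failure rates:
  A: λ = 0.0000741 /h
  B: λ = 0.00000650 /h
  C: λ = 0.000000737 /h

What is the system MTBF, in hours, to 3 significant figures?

Series of exponential components: λ_sys = Σ λ_i
λ_sys = 0.0000741 + 0.00000650 + 0.000000737 = 8.1337e-05 /h
MTBF = 1 / λ_sys = 12300 h

12300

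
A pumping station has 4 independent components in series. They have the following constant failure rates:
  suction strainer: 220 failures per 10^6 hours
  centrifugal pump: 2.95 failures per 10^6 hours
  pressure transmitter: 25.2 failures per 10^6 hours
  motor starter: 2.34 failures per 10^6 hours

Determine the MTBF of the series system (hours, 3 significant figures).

Series of exponential components: λ_sys = Σ λ_i
λ_sys = 0.000220 + 0.00000295 + 0.0000252 + 0.00000234 = 2.5049e-04 /h
MTBF = 1 / λ_sys = 3990 h

3990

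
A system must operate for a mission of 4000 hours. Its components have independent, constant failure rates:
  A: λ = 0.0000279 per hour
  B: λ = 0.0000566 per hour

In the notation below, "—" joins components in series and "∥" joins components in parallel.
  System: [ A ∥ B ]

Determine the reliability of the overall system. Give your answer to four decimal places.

R(A) = exp(−0.0000279 × 4000) = 0.894402
R(B) = exp(−0.0000566 × 4000) = 0.797399
Parallel (A and B): 1 − (1 − 0.894402)(1 − 0.797399) = 0.9786

0.9786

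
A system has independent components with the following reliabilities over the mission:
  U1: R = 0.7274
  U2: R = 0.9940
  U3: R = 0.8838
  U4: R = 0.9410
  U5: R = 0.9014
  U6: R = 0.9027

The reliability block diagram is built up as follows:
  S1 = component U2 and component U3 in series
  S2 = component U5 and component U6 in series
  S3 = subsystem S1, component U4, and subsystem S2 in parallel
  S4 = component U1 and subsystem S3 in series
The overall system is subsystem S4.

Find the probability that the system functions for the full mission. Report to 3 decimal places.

Series (U2 and U3): 0.99400 × 0.88380 = 0.87850
Series (U5 and U6): 0.90140 × 0.90270 = 0.81369
Parallel ([0.87850], U4, and [0.81369]): 1 − (1 − 0.87850)(1 − 0.94100)(1 − 0.81369) = 0.99866
Series (U1 and [0.99866]): 0.72740 × 0.99866 = 0.726

0.726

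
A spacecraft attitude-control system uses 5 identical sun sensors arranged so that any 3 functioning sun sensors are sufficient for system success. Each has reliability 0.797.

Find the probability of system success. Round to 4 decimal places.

0.9398

R = Σ_{i=3}^{5} C(5,i) p^i (1−p)^{5−i} with p = 0.797
C(5,3)·0.797^3·0.203^2 = 0.208625
C(5,4)·0.797^4·0.203^1 = 0.409543
C(5,5)·0.797^5·0.203^0 = 0.321582
Sum = 0.9398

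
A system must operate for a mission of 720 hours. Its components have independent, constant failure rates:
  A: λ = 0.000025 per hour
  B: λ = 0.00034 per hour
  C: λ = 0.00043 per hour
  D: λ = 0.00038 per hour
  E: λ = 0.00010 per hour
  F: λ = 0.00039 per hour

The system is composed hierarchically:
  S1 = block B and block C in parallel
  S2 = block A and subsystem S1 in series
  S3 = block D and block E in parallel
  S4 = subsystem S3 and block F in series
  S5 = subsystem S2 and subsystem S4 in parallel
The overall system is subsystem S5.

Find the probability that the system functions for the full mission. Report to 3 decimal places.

0.981

R(A) = exp(−0.000025 × 720) = 0.98216
R(B) = exp(−0.00034 × 720) = 0.78286
R(C) = exp(−0.00043 × 720) = 0.73374
R(D) = exp(−0.00038 × 720) = 0.76064
R(E) = exp(−0.00010 × 720) = 0.93053
R(F) = exp(−0.00039 × 720) = 0.75518
Parallel (B and C): 1 − (1 − 0.78286)(1 − 0.73374) = 0.94218
Series (A and [0.94218]): 0.98216 × 0.94218 = 0.92537
Parallel (D and E): 1 − (1 − 0.76064)(1 − 0.93053) = 0.98337
Series ([0.98337] and F): 0.98337 × 0.75518 = 0.74262
Parallel ([0.92537] and [0.74262]): 1 − (1 − 0.92537)(1 − 0.74262) = 0.981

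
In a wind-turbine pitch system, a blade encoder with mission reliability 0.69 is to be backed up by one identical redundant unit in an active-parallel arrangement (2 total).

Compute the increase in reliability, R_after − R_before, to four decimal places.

0.2139

R_before = 0.69
R_after = 1 − (1 − 0.69)^2 = 0.9039
ΔR = 0.9039 − 0.69 = 0.2139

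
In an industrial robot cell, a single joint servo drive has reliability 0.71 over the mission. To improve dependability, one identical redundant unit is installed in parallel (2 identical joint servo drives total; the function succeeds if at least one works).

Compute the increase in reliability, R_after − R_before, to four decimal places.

0.2059

R_before = 0.71
R_after = 1 − (1 − 0.71)^2 = 0.9159
ΔR = 0.9159 − 0.71 = 0.2059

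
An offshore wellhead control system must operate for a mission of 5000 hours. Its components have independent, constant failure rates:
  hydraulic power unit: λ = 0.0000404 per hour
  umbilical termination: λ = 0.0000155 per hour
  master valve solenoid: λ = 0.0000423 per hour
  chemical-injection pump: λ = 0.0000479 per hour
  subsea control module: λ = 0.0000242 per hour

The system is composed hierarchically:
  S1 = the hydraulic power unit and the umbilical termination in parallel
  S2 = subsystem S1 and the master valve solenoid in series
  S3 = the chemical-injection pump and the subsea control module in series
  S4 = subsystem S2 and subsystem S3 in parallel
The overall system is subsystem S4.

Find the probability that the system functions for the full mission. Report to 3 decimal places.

0.939

R(hydraulic power unit) = exp(−0.0000404 × 5000) = 0.81709
R(umbilical termination) = exp(−0.0000155 × 5000) = 0.92543
R(master valve solenoid) = exp(−0.0000423 × 5000) = 0.80937
R(chemical-injection pump) = exp(−0.0000479 × 5000) = 0.78702
R(subsea control module) = exp(−0.0000242 × 5000) = 0.88603
Parallel (hydraulic power unit and umbilical termination): 1 − (1 − 0.81709)(1 − 0.92543) = 0.98636
Series ([0.98636] and master valve solenoid): 0.98636 × 0.80937 = 0.79833
Series (chemical-injection pump and subsea control module): 0.78702 × 0.88603 = 0.69732
Parallel ([0.79833] and [0.69732]): 1 − (1 − 0.79833)(1 − 0.69732) = 0.939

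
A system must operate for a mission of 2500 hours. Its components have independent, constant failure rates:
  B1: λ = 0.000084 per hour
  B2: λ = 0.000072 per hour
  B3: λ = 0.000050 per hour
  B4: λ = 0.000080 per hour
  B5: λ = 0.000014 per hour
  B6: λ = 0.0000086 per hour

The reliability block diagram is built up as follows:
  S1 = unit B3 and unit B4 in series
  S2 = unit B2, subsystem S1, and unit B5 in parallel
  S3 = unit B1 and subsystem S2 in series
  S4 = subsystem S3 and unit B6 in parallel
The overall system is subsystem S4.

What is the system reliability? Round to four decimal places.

R(B1) = exp(−0.000084 × 2500) = 0.810584
R(B2) = exp(−0.000072 × 2500) = 0.835270
R(B3) = exp(−0.000050 × 2500) = 0.882497
R(B4) = exp(−0.000080 × 2500) = 0.818731
R(B5) = exp(−0.000014 × 2500) = 0.965605
R(B6) = exp(−0.0000086 × 2500) = 0.978729
Series (B3 and B4): 0.882497 × 0.818731 = 0.722528
Parallel (B2, [0.722528], and B5): 1 − (1 − 0.835270)(1 − 0.722528)(1 − 0.965605) = 0.998428
Series (B1 and [0.998428]): 0.810584 × 0.998428 = 0.809310
Parallel ([0.809310] and B6): 1 − (1 − 0.809310)(1 − 0.978729) = 0.9959

0.9959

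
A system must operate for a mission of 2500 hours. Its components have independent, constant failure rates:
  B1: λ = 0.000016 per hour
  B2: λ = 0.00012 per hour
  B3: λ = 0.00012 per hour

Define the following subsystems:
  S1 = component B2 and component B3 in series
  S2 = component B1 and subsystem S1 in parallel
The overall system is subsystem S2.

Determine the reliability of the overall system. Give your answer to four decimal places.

0.9823

R(B1) = exp(−0.000016 × 2500) = 0.960789
R(B2) = exp(−0.00012 × 2500) = 0.740818
R(B3) = exp(−0.00012 × 2500) = 0.740818
Series (B2 and B3): 0.740818 × 0.740818 = 0.548811
Parallel (B1 and [0.548811]): 1 − (1 − 0.960789)(1 − 0.548811) = 0.9823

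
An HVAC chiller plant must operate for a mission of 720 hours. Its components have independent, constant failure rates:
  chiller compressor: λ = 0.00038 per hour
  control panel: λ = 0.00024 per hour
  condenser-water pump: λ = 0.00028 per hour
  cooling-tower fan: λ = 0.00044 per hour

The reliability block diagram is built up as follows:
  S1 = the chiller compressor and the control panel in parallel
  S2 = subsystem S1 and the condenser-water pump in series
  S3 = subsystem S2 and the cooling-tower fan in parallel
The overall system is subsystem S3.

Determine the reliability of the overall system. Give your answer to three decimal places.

0.942

R(chiller compressor) = exp(−0.00038 × 720) = 0.76064
R(control panel) = exp(−0.00024 × 720) = 0.84131
R(condenser-water pump) = exp(−0.00028 × 720) = 0.81742
R(cooling-tower fan) = exp(−0.00044 × 720) = 0.72848
Parallel (chiller compressor and control panel): 1 − (1 − 0.76064)(1 − 0.84131) = 0.96202
Series ([0.96202] and condenser-water pump): 0.96202 × 0.81742 = 0.78637
Parallel ([0.78637] and cooling-tower fan): 1 − (1 − 0.78637)(1 − 0.72848) = 0.942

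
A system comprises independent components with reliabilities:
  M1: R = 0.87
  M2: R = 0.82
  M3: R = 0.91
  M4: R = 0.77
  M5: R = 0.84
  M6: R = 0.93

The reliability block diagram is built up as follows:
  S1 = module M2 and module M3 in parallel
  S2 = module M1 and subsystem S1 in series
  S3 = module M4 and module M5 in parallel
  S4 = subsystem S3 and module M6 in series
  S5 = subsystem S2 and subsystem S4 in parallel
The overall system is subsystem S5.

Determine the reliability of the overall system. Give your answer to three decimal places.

0.985

Parallel (M2 and M3): 1 − (1 − 0.82000)(1 − 0.91000) = 0.98380
Series (M1 and [0.98380]): 0.87000 × 0.98380 = 0.85591
Parallel (M4 and M5): 1 − (1 − 0.77000)(1 − 0.84000) = 0.96320
Series ([0.96320] and M6): 0.96320 × 0.93000 = 0.89578
Parallel ([0.85591] and [0.89578]): 1 − (1 − 0.85591)(1 − 0.89578) = 0.985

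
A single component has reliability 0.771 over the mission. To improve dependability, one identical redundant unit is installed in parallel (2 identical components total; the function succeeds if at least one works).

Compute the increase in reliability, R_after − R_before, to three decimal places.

R_before = 0.771
R_after = 1 − (1 − 0.771)^2 = 0.948
ΔR = 0.948 − 0.771 = 0.177

0.177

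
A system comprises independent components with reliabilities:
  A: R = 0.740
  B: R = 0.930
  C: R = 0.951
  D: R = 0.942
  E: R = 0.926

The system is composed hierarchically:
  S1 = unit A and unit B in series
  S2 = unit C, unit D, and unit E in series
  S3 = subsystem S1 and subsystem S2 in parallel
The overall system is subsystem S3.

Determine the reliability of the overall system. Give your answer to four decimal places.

0.9469

Series (A and B): 0.740000 × 0.930000 = 0.688200
Series (C, D, and E): 0.951000 × 0.942000 × 0.926000 = 0.829550
Parallel ([0.688200] and [0.829550]): 1 − (1 − 0.688200)(1 − 0.829550) = 0.9469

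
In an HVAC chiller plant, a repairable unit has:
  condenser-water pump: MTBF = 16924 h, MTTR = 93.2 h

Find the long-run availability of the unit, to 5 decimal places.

0.99452

A(condenser-water pump) = MTBF/(MTBF+MTTR) = 16924/(16924+93.2) = 0.99452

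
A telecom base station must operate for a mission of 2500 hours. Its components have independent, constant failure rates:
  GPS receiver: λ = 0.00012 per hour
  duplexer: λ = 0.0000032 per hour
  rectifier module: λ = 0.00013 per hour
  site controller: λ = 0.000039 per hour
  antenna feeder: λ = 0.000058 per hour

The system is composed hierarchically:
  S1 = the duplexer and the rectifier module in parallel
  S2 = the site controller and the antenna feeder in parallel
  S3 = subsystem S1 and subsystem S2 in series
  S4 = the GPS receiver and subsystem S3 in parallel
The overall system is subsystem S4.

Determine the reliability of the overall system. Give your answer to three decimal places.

0.996

R(GPS receiver) = exp(−0.00012 × 2500) = 0.74082
R(duplexer) = exp(−0.0000032 × 2500) = 0.99203
R(rectifier module) = exp(−0.00013 × 2500) = 0.72253
R(site controller) = exp(−0.000039 × 2500) = 0.90710
R(antenna feeder) = exp(−0.000058 × 2500) = 0.86502
Parallel (duplexer and rectifier module): 1 − (1 − 0.99203)(1 − 0.72253) = 0.99779
Parallel (site controller and antenna feeder): 1 − (1 − 0.90710)(1 − 0.86502) = 0.98746
Series ([0.99779] and [0.98746]): 0.99779 × 0.98746 = 0.98528
Parallel (GPS receiver and [0.98528]): 1 − (1 − 0.74082)(1 − 0.98528) = 0.996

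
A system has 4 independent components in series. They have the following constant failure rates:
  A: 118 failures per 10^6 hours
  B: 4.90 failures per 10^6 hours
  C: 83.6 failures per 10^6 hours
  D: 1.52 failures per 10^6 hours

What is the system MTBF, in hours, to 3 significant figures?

Series of exponential components: λ_sys = Σ λ_i
λ_sys = 0.000118 + 0.00000490 + 0.0000836 + 0.00000152 = 2.0802e-04 /h
MTBF = 1 / λ_sys = 4810 h

4810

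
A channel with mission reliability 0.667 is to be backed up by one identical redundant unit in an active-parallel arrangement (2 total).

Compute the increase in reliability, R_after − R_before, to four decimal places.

R_before = 0.667
R_after = 1 − (1 − 0.667)^2 = 0.8891
ΔR = 0.8891 − 0.667 = 0.2221

0.2221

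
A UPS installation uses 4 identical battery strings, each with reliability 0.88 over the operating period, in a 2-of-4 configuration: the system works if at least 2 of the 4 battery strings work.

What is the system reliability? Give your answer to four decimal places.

0.9937

R = Σ_{i=2}^{4} C(4,i) p^i (1−p)^{4−i} with p = 0.88
C(4,2)·0.88^2·0.12^2 = 0.066908
C(4,3)·0.88^3·0.12^1 = 0.327107
C(4,4)·0.88^4·0.12^0 = 0.599695
Sum = 0.9937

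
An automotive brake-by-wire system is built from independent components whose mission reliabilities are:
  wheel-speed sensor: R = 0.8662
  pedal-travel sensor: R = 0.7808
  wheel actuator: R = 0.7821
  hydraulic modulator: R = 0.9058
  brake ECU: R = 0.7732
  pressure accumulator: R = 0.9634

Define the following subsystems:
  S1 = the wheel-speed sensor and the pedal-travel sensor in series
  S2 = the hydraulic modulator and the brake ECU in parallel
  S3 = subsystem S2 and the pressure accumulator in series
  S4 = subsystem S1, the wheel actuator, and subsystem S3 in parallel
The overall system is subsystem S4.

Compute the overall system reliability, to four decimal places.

0.9960

Series (wheel-speed sensor and pedal-travel sensor): 0.866200 × 0.780800 = 0.676329
Parallel (hydraulic modulator and brake ECU): 1 − (1 − 0.905800)(1 − 0.773200) = 0.978635
Series ([0.978635] and pressure accumulator): 0.978635 × 0.963400 = 0.942817
Parallel ([0.676329], wheel actuator, and [0.942817]): 1 − (1 − 0.676329)(1 − 0.782100)(1 − 0.942817) = 0.9960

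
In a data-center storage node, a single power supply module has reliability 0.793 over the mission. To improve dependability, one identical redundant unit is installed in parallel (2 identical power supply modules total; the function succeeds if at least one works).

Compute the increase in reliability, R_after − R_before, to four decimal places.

R_before = 0.793
R_after = 1 − (1 − 0.793)^2 = 0.9572
ΔR = 0.9572 − 0.793 = 0.1642

0.1642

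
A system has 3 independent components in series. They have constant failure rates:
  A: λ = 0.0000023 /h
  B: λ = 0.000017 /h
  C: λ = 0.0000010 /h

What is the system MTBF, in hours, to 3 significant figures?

49300

Series of exponential components: λ_sys = Σ λ_i
λ_sys = 0.0000023 + 0.000017 + 0.0000010 = 2.0300e-05 /h
MTBF = 1 / λ_sys = 49300 h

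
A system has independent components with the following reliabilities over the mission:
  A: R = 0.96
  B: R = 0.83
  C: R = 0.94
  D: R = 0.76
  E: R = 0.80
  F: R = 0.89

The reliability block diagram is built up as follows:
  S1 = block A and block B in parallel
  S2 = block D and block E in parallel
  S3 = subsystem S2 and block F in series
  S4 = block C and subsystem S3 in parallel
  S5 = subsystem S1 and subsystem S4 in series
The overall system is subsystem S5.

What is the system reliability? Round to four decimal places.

0.9841

Parallel (A and B): 1 − (1 − 0.960000)(1 − 0.830000) = 0.993200
Parallel (D and E): 1 − (1 − 0.760000)(1 − 0.800000) = 0.952000
Series ([0.952000] and F): 0.952000 × 0.890000 = 0.847280
Parallel (C and [0.847280]): 1 − (1 − 0.940000)(1 − 0.847280) = 0.990837
Series ([0.993200] and [0.990837]): 0.993200 × 0.990837 = 0.9841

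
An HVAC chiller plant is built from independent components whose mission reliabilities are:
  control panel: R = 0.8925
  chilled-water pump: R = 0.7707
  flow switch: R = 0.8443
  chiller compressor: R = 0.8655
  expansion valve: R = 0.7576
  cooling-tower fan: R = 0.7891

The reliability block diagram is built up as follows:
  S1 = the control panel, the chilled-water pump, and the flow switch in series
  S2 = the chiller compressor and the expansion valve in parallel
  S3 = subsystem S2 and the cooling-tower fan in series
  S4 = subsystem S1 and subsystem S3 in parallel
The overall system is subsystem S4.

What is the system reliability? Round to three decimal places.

Series (control panel, chilled-water pump, and flow switch): 0.89250 × 0.77070 × 0.84430 = 0.58075
Parallel (chiller compressor and expansion valve): 1 − (1 − 0.86550)(1 − 0.75760) = 0.96740
Series ([0.96740] and cooling-tower fan): 0.96740 × 0.78910 = 0.76338
Parallel ([0.58075] and [0.76338]): 1 − (1 − 0.58075)(1 − 0.76338) = 0.901

0.901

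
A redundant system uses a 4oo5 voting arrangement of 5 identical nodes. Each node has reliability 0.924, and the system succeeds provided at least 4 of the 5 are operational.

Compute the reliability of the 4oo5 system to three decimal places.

0.951

R = Σ_{i=4}^{5} C(5,i) p^i (1−p)^{5−i} with p = 0.924
C(5,4)·0.924^4·0.076^1 = 0.27699
C(5,5)·0.924^5·0.076^0 = 0.67353
Sum = 0.951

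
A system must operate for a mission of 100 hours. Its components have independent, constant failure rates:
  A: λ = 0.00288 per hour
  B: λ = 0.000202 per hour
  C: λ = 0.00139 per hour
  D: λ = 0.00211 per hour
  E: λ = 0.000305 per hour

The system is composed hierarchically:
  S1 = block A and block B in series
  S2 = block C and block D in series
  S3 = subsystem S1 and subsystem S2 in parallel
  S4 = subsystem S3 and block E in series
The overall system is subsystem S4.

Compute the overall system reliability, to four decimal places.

R(A) = exp(−0.00288 × 100) = 0.749762
R(B) = exp(−0.000202 × 100) = 0.980003
R(C) = exp(−0.00139 × 100) = 0.870228
R(D) = exp(−0.00211 × 100) = 0.809774
R(E) = exp(−0.000305 × 100) = 0.969960
Series (A and B): 0.749762 × 0.980003 = 0.734769
Series (C and D): 0.870228 × 0.809774 = 0.704688
Parallel ([0.734769] and [0.704688]): 1 − (1 − 0.734769)(1 − 0.704688) = 0.921674
Series ([0.921674] and E): 0.921674 × 0.969960 = 0.8940

0.8940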